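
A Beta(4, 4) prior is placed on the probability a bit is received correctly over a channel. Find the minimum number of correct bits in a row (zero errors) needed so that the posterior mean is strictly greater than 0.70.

k = 6

After k correct bits and 0 errors the posterior is Beta(4+k, 4), with mean (4+k)/(4+4+k).
Set (4+k)/(8+k) > 0.70 and solve: k > (0.70·8 − 4)/(1 − 0.70) = 5.333.
The smallest integer exceeding 5.333 is 6.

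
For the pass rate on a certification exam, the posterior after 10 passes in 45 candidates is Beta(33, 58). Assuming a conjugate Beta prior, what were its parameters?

Beta(23, 23)

Beta is conjugate to the binomial likelihood: posterior = Beta(α+s, β+f).
So α = 33 − 10 = 23 and β = 58 − 35 = 23.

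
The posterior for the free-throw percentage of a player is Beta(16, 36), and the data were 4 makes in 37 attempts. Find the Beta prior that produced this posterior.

Under Beta–binomial conjugacy the posterior parameters are (a+s, b+f).
So a = 16 − 4 = 12 and b = 36 − 33 = 3.

Beta(12, 3)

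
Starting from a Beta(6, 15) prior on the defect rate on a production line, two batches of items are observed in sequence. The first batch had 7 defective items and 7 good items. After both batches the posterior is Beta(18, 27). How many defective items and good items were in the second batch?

Because Beta–binomial updating is additive in the counts, the combined data contributed (α_post−α_prior, β_post−β_prior) successes and failures.
Total across both batches: 18−6=12 defective items, 27−15=12 good items.
Subtract the first batch: 12−7=5 defective items and 12−7=5 good items.

5 defective items and 5 good items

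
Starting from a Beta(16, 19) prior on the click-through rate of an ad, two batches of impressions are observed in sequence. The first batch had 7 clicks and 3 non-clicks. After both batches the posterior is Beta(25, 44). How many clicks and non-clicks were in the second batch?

Sequential conjugate updates are equivalent to a single update on the pooled data, so total successes = posterior α − prior α and total failures = posterior β − prior β.
Total across both batches: 25−16=9 clicks, 44−19=25 non-clicks.
Subtract the first batch: 9−7=2 clicks and 25−3=22 non-clicks.

2 clicks and 22 non-clicks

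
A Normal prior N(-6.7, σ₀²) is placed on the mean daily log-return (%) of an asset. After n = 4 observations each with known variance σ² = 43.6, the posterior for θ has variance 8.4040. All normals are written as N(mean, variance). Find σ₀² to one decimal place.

σ₀² = 36.7

For the Normal–Normal model with known σ², precisions add: τ_n = τ₀ + n/σ².
So 1/σ₀² = 1/8.4040 − 4/43.6 = 0.118991 − 0.091743 = 0.027248.
Hence σ₀² = 1/0.027248 ≈ 36.7.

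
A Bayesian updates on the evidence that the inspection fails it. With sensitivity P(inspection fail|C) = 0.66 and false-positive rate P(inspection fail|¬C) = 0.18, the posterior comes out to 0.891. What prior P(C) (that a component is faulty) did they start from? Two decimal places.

In odds form, posterior odds = prior odds × likelihood ratio, so prior odds = posterior odds ÷ LR.
Posterior odds = 0.891/(1−0.891) = 8.1743. LR = 0.66/0.18 = 3.6667.
Prior odds = 8.1743/3.6667 = 2.2293, so P(C) = 2.2293/(1+2.2293) ≈ 0.69.

P(C) = 0.69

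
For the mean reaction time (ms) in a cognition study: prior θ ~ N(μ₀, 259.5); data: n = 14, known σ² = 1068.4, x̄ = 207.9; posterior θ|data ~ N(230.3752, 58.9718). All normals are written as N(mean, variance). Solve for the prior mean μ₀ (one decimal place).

μ₀ = 306.8

With known observation variance, the Normal–Normal posterior has precision τ_n = τ₀ + n/σ² and mean μ_n = (τ₀μ₀ + (n/σ²)x̄)/τ_n.
Here τ₀ = 1/259.5 = 0.003854 and τ_data = 14/1068.4 = 0.013104, so τ_n = 0.016958.
Rearranging for μ₀: μ₀ = (μ_n·τ_n − τ_data·x̄)/τ₀ = (230.3752·0.016958 − 0.013104·207.9) / 0.003854 = 1.182381/0.003854 ≈ 306.8.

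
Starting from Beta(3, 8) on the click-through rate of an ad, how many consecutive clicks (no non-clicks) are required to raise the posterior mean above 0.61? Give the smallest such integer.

k = 10

After k clicks and 0 non-clicks the posterior is Beta(3+k, 8), with mean (3+k)/(3+8+k).
Set (3+k)/(11+k) > 0.61 and solve: k > (0.61·11 − 3)/(1 − 0.61) = 9.513.
The smallest integer exceeding 9.513 is 10, and checking k=10: (13)/(21) = 0.6190 > 0.61.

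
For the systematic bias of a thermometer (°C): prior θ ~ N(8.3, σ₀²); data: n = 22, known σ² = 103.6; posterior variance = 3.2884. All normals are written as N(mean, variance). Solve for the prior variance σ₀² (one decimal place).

Posterior precision equals prior precision plus data precision: 1/σ_n² = 1/σ₀² + n/σ².
So 1/σ₀² = 1/3.2884 − 22/103.6 = 0.304099 − 0.212355 = 0.091744.
Hence σ₀² = 1/0.091744 ≈ 10.9.

σ₀² = 10.9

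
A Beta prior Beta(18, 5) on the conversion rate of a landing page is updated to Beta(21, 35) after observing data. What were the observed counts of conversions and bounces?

3 conversions and 30 bounces

A Beta(a, b) prior with s successes and f failures in binomial data gives a Beta(a+s, b+f) posterior.
So s = 21 − 18 = 3 and f = 35 − 5 = 30.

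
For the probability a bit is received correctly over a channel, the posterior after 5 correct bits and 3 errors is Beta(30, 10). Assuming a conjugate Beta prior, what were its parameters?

Beta(25, 7)

Beta is conjugate to the binomial likelihood: posterior = Beta(a+s, b+f).
So a = 30 − 5 = 25 and b = 10 − 3 = 7.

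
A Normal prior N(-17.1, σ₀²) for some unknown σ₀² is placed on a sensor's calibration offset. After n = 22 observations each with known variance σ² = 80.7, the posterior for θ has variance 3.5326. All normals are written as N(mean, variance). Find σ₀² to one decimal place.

σ₀² = 95.6

Posterior precision equals prior precision plus data precision: 1/σ_n² = 1/σ₀² + n/σ².
So 1/σ₀² = 1/3.5326 − 22/80.7 = 0.283078 − 0.272615 = 0.010463.
Hence σ₀² = 1/0.010463 ≈ 95.6.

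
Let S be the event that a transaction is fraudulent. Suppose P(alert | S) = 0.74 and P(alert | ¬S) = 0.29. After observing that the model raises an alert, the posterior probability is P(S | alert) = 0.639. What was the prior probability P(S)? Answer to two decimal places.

In odds form, posterior odds = prior odds × likelihood ratio, so prior odds = posterior odds ÷ LR.
Posterior odds = 0.639/(1−0.639) = 1.7701. LR = 0.74/0.29 = 2.5517.
Prior odds = 1.7701/2.5517 = 0.6937, so P(S) = 0.6937/(1+0.6937) ≈ 0.41.

P(S) = 0.41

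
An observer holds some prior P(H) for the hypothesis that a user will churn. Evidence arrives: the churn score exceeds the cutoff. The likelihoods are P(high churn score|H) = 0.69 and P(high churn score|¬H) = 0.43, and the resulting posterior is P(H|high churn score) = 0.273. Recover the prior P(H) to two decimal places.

Bayes' rule in odds form gives O(H|E) = O(H)·[P(E|H)/P(E|¬H)], hence O(H) = O(H|E)/LR.
Posterior odds = 0.273/(1−0.273) = 0.3755. LR = 0.69/0.43 = 1.6047.
Prior odds = 0.3755/1.6047 = 0.2340, so P(H) = 0.2340/(1+0.2340) ≈ 0.19.

P(H) = 0.19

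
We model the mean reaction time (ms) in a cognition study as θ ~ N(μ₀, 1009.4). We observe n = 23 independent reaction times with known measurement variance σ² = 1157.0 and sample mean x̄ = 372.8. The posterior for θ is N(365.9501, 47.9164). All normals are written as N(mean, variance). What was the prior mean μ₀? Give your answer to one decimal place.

The posterior mean is a precision-weighted average: μ_n = (τ₀μ₀ + τ_data·x̄)/(τ₀+τ_data), with τ₀=1/σ₀² and τ_data=n/σ².
Here τ₀ = 1/1009.4 = 0.000991 and τ_data = 23/1157.0 = 0.019879, so τ_n = 0.020870.
Rearranging for μ₀: μ₀ = (μ_n·τ_n − τ_data·x̄)/τ₀ = (365.9501·0.020870 − 0.019879·372.8) / 0.000991 = 0.226487/0.000991 ≈ 228.5.

μ₀ = 228.5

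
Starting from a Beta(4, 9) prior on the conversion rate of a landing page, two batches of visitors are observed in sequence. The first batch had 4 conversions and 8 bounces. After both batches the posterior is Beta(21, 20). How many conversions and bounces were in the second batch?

13 conversions and 3 bounces

Because Beta–binomial updating is additive in the counts, the combined data contributed (α_post−α_prior, β_post−β_prior) successes and failures.
Total across both batches: 21−4=17 conversions, 20−9=11 bounces.
Subtract the first batch: 17−4=13 conversions and 11−8=3 bounces.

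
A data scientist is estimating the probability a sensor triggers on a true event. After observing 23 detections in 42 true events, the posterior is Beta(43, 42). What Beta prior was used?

A Beta(a, b) prior with s successes and f failures in binomial data gives a Beta(a+s, b+f) posterior.
Subtract the data counts: 43−23=20, 42−19=23.

Beta(20, 23)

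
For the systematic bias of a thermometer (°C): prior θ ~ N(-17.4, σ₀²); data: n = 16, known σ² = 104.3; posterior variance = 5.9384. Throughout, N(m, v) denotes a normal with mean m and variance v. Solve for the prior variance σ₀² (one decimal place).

Posterior precision equals prior precision plus data precision: 1/σ_n² = 1/σ₀² + n/σ².
So 1/σ₀² = 1/5.9384 − 16/104.3 = 0.168396 − 0.153404 = 0.014992.
Hence σ₀² = 1/0.014992 ≈ 66.7.

σ₀² = 66.7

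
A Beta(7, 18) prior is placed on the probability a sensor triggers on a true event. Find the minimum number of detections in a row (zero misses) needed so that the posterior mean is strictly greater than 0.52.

After k detections and 0 misses the posterior is Beta(7+k, 18), with mean (7+k)/(7+18+k).
Set (7+k)/(25+k) > 0.52 and solve: k > (0.52·25 − 7)/(1 − 0.52) = 12.500.
The smallest integer exceeding 12.500 is 13.

k = 13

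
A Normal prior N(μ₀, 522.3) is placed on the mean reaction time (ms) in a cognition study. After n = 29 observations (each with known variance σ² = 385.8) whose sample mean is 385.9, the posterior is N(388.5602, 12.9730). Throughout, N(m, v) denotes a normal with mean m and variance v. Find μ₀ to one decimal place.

μ₀ = 493.0

With known observation variance, the Normal–Normal posterior has precision τ_n = τ₀ + n/σ² and mean μ_n = (τ₀μ₀ + (n/σ²)x̄)/τ_n.
Here τ₀ = 1/522.3 = 0.001915 and τ_data = 29/385.8 = 0.075168, so τ_n = 0.077083.
Rearranging for μ₀: μ₀ = (μ_n·τ_n − τ_data·x̄)/τ₀ = (388.5602·0.077083 − 0.075168·385.9) / 0.001915 = 0.944055/0.001915 ≈ 493.0.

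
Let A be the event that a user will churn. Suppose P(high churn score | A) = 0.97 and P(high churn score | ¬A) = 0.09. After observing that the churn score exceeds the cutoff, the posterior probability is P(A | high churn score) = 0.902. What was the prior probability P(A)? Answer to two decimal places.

P(A) = 0.46

Bayes' rule in odds form gives O(A|E) = O(A)·[P(E|A)/P(E|¬A)], hence O(A) = O(A|E)/LR.
Posterior odds = 0.902/(1−0.902) = 9.2041. LR = 0.97/0.09 = 10.7778.
Prior odds = 9.2041/10.7778 = 0.8540, so P(A) = 0.8540/(1+0.8540) ≈ 0.46.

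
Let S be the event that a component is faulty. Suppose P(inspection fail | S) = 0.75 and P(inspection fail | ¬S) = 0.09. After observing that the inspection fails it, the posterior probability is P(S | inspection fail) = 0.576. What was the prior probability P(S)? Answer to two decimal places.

P(S) = 0.14

In odds form, posterior odds = prior odds × likelihood ratio, so prior odds = posterior odds ÷ LR.
Posterior odds = 0.576/(1−0.576) = 1.3585. LR = 0.75/0.09 = 8.3333.
Prior odds = 1.3585/8.3333 = 0.1630, so P(S) = 0.1630/(1+0.1630) ≈ 0.14.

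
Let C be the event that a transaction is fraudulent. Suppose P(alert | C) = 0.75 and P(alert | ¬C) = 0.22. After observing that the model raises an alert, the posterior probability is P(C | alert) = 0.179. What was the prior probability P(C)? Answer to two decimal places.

In odds form, posterior odds = prior odds × likelihood ratio, so prior odds = posterior odds ÷ LR.
Posterior odds = 0.179/(1−0.179) = 0.2180. LR = 0.75/0.22 = 3.4091.
Prior odds = 0.2180/3.4091 = 0.0639, so P(C) = 0.0639/(1+0.0639) ≈ 0.06.

P(C) = 0.06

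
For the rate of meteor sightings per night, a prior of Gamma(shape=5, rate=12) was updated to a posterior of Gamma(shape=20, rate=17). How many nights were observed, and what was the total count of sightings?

Gamma–Poisson conjugacy: posterior shape = α + Σxᵢ, posterior rate = β + n.
Matching: Σxᵢ = 20 − 5 = 15 and n = 17 − 12 = 5.

n = 5 nights with total 15 sightings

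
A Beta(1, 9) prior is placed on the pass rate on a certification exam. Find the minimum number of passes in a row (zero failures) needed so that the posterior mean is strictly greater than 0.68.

After k passes and 0 failures the posterior is Beta(1+k, 9), with mean (1+k)/(1+9+k).
Set (1+k)/(10+k) > 0.68 and solve: k > (0.68·10 − 1)/(1 − 0.68) = 18.125.
The smallest integer exceeding 18.125 is 19, and checking k=19: (20)/(29) = 0.6897 > 0.68.

k = 19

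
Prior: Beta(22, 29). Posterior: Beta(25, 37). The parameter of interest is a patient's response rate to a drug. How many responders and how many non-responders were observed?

3 responders and 8 non-responders

Beta is conjugate to the binomial likelihood: posterior = Beta(α+s, β+f).
Match parameters: s=25−22=3, f=37−29=8.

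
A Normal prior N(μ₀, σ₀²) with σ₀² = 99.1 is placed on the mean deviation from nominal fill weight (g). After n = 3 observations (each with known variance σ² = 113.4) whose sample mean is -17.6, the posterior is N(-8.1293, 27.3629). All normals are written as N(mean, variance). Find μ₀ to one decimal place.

μ₀ = 16.7

The posterior mean is a precision-weighted average: μ_n = (τ₀μ₀ + τ_data·x̄)/(τ₀+τ_data), with τ₀=1/σ₀² and τ_data=n/σ².
Here τ₀ = 1/99.1 = 0.010091 and τ_data = 3/113.4 = 0.026455, so τ_n = 0.036546.
Rearranging for μ₀: μ₀ = (μ_n·τ_n − τ_data·x̄)/τ₀ = (-8.1293·0.036546 − 0.026455·-17.6) / 0.010091 = 0.168515/0.010091 ≈ 16.7.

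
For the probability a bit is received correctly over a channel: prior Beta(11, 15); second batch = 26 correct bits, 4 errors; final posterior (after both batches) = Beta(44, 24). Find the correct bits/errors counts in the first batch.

Sequential conjugate updates are equivalent to a single update on the pooled data, so total successes = posterior α − prior α and total failures = posterior β − prior β.
Total across both batches: 44−11=33 correct bits, 24−15=9 errors.
Subtract the second batch: 33−26=7 correct bits and 9−4=5 errors.

7 correct bits and 5 errors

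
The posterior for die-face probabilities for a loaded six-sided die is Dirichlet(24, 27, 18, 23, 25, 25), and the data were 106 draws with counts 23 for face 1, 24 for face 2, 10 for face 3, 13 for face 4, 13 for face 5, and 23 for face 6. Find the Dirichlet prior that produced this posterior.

For a Dirichlet(α) prior with multinomial counts c, the posterior is Dirichlet(α + c) componentwise.
Subtract each count from the matching posterior parameter: 24−23=1, 27−24=3, 18−10=8, 23−13=10, 25−13=12, 25−23=2.

Dirichlet(1, 3, 8, 10, 12, 2)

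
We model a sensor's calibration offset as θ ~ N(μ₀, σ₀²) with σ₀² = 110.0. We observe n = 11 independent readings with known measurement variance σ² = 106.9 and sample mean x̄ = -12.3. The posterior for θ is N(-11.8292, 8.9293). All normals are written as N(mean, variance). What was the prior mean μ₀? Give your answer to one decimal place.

With known observation variance, the Normal–Normal posterior has precision τ_n = τ₀ + n/σ² and mean μ_n = (τ₀μ₀ + (n/σ²)x̄)/τ_n.
Here τ₀ = 1/110.0 = 0.009091 and τ_data = 11/106.9 = 0.102900, so τ_n = 0.111991.
Rearranging for μ₀: μ₀ = (μ_n·τ_n − τ_data·x̄)/τ₀ = (-11.8292·0.111991 − 0.102900·-12.3) / 0.009091 = -0.059094/0.009091 ≈ -6.5.

μ₀ = -6.5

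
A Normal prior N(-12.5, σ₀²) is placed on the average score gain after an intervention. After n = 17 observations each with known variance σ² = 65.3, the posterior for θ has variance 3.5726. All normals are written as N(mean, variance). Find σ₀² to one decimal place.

σ₀² = 51.1

For the Normal–Normal model with known σ², precisions add: τ_n = τ₀ + n/σ².
So 1/σ₀² = 1/3.5726 − 17/65.3 = 0.279908 − 0.260337 = 0.019571.
Hence σ₀² = 1/0.019571 ≈ 51.1.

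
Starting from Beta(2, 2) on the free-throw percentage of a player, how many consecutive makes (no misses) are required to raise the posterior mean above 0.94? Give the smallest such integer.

k = 30

After k makes and 0 misses the posterior is Beta(2+k, 2), with mean (2+k)/(2+2+k).
Set (2+k)/(4+k) > 0.94 and solve: k > (0.94·4 − 2)/(1 − 0.94) = 29.333.
The smallest integer exceeding 29.333 is 30.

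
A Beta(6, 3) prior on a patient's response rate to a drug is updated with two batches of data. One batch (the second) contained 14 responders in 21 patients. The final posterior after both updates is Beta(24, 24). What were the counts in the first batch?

4 responders and 14 non-responders

Because Beta–binomial updating is additive in the counts, the combined data contributed (α_post−α_prior, β_post−β_prior) successes and failures.
Total across both batches: 24−6=18 responders, 24−3=21 non-responders.
Subtract the second batch: 18−14=4 responders and 21−7=14 non-responders.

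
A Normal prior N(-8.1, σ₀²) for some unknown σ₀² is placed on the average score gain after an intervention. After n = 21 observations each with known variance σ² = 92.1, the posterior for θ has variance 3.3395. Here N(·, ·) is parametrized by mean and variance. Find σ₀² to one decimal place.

For the Normal–Normal model with known σ², precisions add: τ_n = τ₀ + n/σ².
So 1/σ₀² = 1/3.3395 − 21/92.1 = 0.299446 − 0.228013 = 0.071433.
Hence σ₀² = 1/0.071433 ≈ 14.0.

σ₀² = 14.0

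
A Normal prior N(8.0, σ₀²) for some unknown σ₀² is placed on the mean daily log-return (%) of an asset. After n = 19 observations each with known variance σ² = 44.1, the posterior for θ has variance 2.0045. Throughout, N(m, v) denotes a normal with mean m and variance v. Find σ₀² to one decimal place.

σ₀² = 14.7

Posterior precision equals prior precision plus data precision: 1/σ_n² = 1/σ₀² + n/σ².
So 1/σ₀² = 1/2.0045 − 19/44.1 = 0.498878 − 0.430839 = 0.068039.
Hence σ₀² = 1/0.068039 ≈ 14.7.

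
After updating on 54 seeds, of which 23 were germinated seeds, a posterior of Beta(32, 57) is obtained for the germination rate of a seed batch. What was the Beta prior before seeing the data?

Beta(9, 26)

Beta is conjugate to the binomial likelihood: posterior = Beta(a+s, b+f).
So a = 32 − 23 = 9 and b = 57 − 31 = 26.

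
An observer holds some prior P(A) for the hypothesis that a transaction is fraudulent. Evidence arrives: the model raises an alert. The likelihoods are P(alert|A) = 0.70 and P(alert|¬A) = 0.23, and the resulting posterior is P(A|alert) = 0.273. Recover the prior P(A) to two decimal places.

P(A) = 0.11

Bayes' rule in odds form gives O(A|E) = O(A)·[P(E|A)/P(E|¬A)], hence O(A) = O(A|E)/LR.
Posterior odds = 0.273/(1−0.273) = 0.3755. LR = 0.70/0.23 = 3.0435.
Prior odds = 0.3755/3.0435 = 0.1234, so P(A) = 0.1234/(1+0.1234) ≈ 0.11.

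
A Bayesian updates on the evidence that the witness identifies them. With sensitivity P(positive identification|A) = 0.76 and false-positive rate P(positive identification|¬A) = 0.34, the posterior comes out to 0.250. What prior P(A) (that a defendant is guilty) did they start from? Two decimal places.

P(A) = 0.13

In odds form, posterior odds = prior odds × likelihood ratio, so prior odds = posterior odds ÷ LR.
Posterior odds = 0.250/(1−0.250) = 0.3333. LR = 0.76/0.34 = 2.2353.
Prior odds = 0.3333/2.2353 = 0.1491, so P(A) = 0.1491/(1+0.1491) ≈ 0.13.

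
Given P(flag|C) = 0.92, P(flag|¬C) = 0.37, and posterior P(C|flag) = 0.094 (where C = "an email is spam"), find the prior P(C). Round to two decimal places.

P(C) = 0.04

Bayes' rule in odds form gives O(C|E) = O(C)·[P(E|C)/P(E|¬C)], hence O(C) = O(C|E)/LR.
Posterior odds = 0.094/(1−0.094) = 0.1038. LR = 0.92/0.37 = 2.4865.
Prior odds = 0.1038/2.4865 = 0.0417, so P(C) = 0.0417/(1+0.0417) ≈ 0.04.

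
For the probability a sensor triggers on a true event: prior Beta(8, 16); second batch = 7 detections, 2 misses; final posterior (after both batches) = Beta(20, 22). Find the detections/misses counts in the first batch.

Sequential conjugate updates are equivalent to a single update on the pooled data, so total successes = posterior α − prior α and total failures = posterior β − prior β.
Total across both batches: 20−8=12 detections, 22−16=6 misses.
Subtract the second batch: 12−7=5 detections and 6−2=4 misses.

5 detections and 4 misses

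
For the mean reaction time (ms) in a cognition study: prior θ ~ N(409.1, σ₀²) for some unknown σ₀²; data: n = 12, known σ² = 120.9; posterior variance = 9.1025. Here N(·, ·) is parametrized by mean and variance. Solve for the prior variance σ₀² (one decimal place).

σ₀² = 94.3

Posterior precision equals prior precision plus data precision: 1/σ_n² = 1/σ₀² + n/σ².
So 1/σ₀² = 1/9.1025 − 12/120.9 = 0.109860 − 0.099256 = 0.010604.
Hence σ₀² = 1/0.010604 ≈ 94.3.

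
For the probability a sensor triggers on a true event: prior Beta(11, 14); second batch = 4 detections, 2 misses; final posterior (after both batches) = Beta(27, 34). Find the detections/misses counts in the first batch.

12 detections and 18 misses

Sequential conjugate updates are equivalent to a single update on the pooled data, so total successes = posterior α − prior α and total failures = posterior β − prior β.
Total across both batches: 27−11=16 detections, 34−14=20 misses.
Subtract the second batch: 16−4=12 detections and 20−2=18 misses.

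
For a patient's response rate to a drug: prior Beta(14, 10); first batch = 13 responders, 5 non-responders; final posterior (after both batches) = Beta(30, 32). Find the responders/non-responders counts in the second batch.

3 responders and 17 non-responders

Sequential conjugate updates are equivalent to a single update on the pooled data, so total successes = posterior α − prior α and total failures = posterior β − prior β.
Total across both batches: 30−14=16 responders, 32−10=22 non-responders.
Subtract the first batch: 16−13=3 responders and 22−5=17 non-responders.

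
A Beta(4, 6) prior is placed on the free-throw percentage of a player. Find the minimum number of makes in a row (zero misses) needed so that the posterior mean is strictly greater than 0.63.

k = 7

After k makes and 0 misses the posterior is Beta(4+k, 6), with mean (4+k)/(4+6+k).
Set (4+k)/(10+k) > 0.63 and solve: k > (0.63·10 − 4)/(1 − 0.63) = 6.216.
The smallest integer exceeding 6.216 is 7.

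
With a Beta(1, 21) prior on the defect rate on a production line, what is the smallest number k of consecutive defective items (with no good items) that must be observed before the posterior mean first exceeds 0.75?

After k defective items and 0 good items the posterior is Beta(1+k, 21), with mean (1+k)/(1+21+k).
Set (1+k)/(22+k) > 0.75 and solve: k > (0.75·22 − 1)/(1 − 0.75) = 62.000.
The smallest integer exceeding 62.000 is 63.

k = 63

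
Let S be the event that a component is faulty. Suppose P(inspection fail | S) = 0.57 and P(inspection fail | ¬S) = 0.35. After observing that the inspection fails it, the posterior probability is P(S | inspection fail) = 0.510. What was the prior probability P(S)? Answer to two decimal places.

P(S) = 0.39

Bayes' rule in odds form gives O(S|E) = O(S)·[P(E|S)/P(E|¬S)], hence O(S) = O(S|E)/LR.
Posterior odds = 0.510/(1−0.510) = 1.0408. LR = 0.57/0.35 = 1.6286.
Prior odds = 1.0408/1.6286 = 0.6391, so P(S) = 0.6391/(1+0.6391) ≈ 0.39.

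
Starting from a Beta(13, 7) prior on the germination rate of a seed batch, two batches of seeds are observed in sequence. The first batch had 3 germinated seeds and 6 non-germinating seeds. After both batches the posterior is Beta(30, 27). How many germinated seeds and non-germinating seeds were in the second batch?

Because Beta–binomial updating is additive in the counts, the combined data contributed (α_post−α_prior, β_post−β_prior) successes and failures.
Total across both batches: 30−13=17 germinated seeds, 27−7=20 non-germinating seeds.
Subtract the first batch: 17−3=14 germinated seeds and 20−6=14 non-germinating seeds.

14 germinated seeds and 14 non-germinating seeds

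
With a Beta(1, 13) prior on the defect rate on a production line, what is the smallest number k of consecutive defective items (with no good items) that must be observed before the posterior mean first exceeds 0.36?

k = 7

After k defective items and 0 good items the posterior is Beta(1+k, 13), with mean (1+k)/(1+13+k).
Set (1+k)/(14+k) > 0.36 and solve: k > (0.36·14 − 1)/(1 − 0.36) = 6.312.
The smallest integer exceeding 6.312 is 7, and checking k=7: (8)/(21) = 0.3810 > 0.36.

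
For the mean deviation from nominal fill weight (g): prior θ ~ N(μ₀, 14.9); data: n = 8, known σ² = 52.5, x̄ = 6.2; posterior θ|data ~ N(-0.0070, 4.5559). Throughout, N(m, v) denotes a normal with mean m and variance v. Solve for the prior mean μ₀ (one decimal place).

The posterior mean is a precision-weighted average: μ_n = (τ₀μ₀ + τ_data·x̄)/(τ₀+τ_data), with τ₀=1/σ₀² and τ_data=n/σ².
Here τ₀ = 1/14.9 = 0.067114 and τ_data = 8/52.5 = 0.152381, so τ_n = 0.219495.
Rearranging for μ₀: μ₀ = (μ_n·τ_n − τ_data·x̄)/τ₀ = (-0.0070·0.219495 − 0.152381·6.2) / 0.067114 = -0.946299/0.067114 ≈ -14.1.

μ₀ = -14.1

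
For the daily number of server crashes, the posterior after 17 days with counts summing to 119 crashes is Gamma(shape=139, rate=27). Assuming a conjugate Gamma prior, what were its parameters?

Gamma–Poisson conjugacy: posterior shape = α + Σxᵢ, posterior rate = β + n.
So α = 139 − 119 = 20 and β = 27 − 17 = 10.

Gamma(shape=20, rate=10)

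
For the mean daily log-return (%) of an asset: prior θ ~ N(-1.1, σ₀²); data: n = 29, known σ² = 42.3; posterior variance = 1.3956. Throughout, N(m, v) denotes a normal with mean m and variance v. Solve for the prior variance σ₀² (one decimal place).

For the Normal–Normal model with known σ², precisions add: τ_n = τ₀ + n/σ².
So 1/σ₀² = 1/1.3956 − 29/42.3 = 0.716538 − 0.685579 = 0.030959.
Hence σ₀² = 1/0.030959 ≈ 32.3.

σ₀² = 32.3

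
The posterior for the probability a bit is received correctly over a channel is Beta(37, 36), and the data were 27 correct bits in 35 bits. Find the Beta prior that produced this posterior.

Beta(10, 28)

A Beta(α, β) prior with s successes and f failures in binomial data gives a Beta(α+s, β+f) posterior.
So α = 37 − 27 = 10 and β = 36 − 8 = 28.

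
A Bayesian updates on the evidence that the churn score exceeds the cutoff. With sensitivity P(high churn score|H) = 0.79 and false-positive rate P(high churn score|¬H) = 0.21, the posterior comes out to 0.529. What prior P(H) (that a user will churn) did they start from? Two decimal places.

P(H) = 0.23

In odds form, posterior odds = prior odds × likelihood ratio, so prior odds = posterior odds ÷ LR.
Posterior odds = 0.529/(1−0.529) = 1.1231. LR = 0.79/0.21 = 3.7619.
Prior odds = 1.1231/3.7619 = 0.2985, so P(H) = 0.2985/(1+0.2985) ≈ 0.23.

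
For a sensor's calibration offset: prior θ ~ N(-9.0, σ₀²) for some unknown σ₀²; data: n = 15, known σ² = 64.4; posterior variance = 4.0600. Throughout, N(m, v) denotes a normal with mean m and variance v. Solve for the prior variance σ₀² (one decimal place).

For the Normal–Normal model with known σ², precisions add: τ_n = τ₀ + n/σ².
So 1/σ₀² = 1/4.0600 − 15/64.4 = 0.246305 − 0.232919 = 0.013386.
Hence σ₀² = 1/0.013386 ≈ 74.7.

σ₀² = 74.7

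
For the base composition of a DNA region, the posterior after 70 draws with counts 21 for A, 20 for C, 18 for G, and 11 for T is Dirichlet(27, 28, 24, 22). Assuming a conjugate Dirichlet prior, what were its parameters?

Dirichlet(6, 8, 6, 11)

For a Dirichlet(α) prior with multinomial counts c, the posterior is Dirichlet(α + c) componentwise.
Subtract each count from the matching posterior parameter: 27−21=6, 28−20=8, 24−18=6, 22−11=11.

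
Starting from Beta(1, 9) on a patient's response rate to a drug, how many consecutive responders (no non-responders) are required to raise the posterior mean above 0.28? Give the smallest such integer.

After k responders and 0 non-responders the posterior is Beta(1+k, 9), with mean (1+k)/(1+9+k).
Set (1+k)/(10+k) > 0.28 and solve: k > (0.28·10 − 1)/(1 − 0.28) = 2.500.
The smallest integer exceeding 2.500 is 3, and checking k=3: (4)/(13) = 0.3077 > 0.28.

k = 3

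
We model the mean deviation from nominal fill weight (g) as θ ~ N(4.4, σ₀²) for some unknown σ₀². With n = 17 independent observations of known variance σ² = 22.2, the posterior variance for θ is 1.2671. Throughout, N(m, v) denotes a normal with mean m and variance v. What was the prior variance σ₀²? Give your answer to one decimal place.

σ₀² = 42.7

For the Normal–Normal model with known σ², precisions add: τ_n = τ₀ + n/σ².
So 1/σ₀² = 1/1.2671 − 17/22.2 = 0.789204 − 0.765766 = 0.023438.
Hence σ₀² = 1/0.023438 ≈ 42.7.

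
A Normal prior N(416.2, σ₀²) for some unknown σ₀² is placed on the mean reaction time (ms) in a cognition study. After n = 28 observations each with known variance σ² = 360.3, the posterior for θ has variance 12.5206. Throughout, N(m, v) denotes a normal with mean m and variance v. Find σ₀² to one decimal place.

Posterior precision equals prior precision plus data precision: 1/σ_n² = 1/σ₀² + n/σ².
So 1/σ₀² = 1/12.5206 − 28/360.3 = 0.079868 − 0.077713 = 0.002155.
Hence σ₀² = 1/0.002155 ≈ 464.0.

σ₀² = 464.0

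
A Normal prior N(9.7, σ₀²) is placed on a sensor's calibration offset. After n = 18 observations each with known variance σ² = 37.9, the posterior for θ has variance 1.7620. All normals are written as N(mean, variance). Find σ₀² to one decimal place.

σ₀² = 10.8

Posterior precision equals prior precision plus data precision: 1/σ_n² = 1/σ₀² + n/σ².
So 1/σ₀² = 1/1.7620 − 18/37.9 = 0.567537 − 0.474934 = 0.092603.
Hence σ₀² = 1/0.092603 ≈ 10.8.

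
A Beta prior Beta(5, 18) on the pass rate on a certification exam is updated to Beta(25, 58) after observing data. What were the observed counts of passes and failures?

20 passes and 40 failures

Beta is conjugate to the binomial likelihood: posterior = Beta(α+s, β+f).
So s = 25 − 5 = 20 and f = 58 − 18 = 40.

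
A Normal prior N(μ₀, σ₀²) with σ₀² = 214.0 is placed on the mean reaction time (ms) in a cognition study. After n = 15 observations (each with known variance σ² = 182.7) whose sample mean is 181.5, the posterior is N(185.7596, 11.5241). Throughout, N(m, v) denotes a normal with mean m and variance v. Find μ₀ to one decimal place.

With known observation variance, the Normal–Normal posterior has precision τ_n = τ₀ + n/σ² and mean μ_n = (τ₀μ₀ + (n/σ²)x̄)/τ_n.
Here τ₀ = 1/214.0 = 0.004673 and τ_data = 15/182.7 = 0.082102, so τ_n = 0.086775.
Rearranging for μ₀: μ₀ = (μ_n·τ_n − τ_data·x̄)/τ₀ = (185.7596·0.086775 − 0.082102·181.5) / 0.004673 = 1.217776/0.004673 ≈ 260.6.

μ₀ = 260.6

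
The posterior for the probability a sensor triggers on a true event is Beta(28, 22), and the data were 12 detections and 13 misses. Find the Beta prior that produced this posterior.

Beta(16, 9)

Beta is conjugate to the binomial likelihood: posterior = Beta(α+s, β+f).
Subtract the data counts: 28−12=16, 22−13=9.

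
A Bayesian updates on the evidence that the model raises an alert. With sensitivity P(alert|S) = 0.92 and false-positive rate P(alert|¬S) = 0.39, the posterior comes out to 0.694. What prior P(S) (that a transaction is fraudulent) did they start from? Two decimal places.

P(S) = 0.49

Bayes' rule in odds form gives O(S|E) = O(S)·[P(E|S)/P(E|¬S)], hence O(S) = O(S|E)/LR.
Posterior odds = 0.694/(1−0.694) = 2.2680. LR = 0.92/0.39 = 2.3590.
Prior odds = 2.2680/2.3590 = 0.9614, so P(S) = 0.9614/(1+0.9614) ≈ 0.49.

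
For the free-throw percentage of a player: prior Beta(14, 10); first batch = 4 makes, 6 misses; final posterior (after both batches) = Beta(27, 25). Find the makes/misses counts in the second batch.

9 makes and 9 misses

Because Beta–binomial updating is additive in the counts, the combined data contributed (α_post−α_prior, β_post−β_prior) successes and failures.
Total across both batches: 27−14=13 makes, 25−10=15 misses.
Subtract the first batch: 13−4=9 makes and 15−6=9 misses.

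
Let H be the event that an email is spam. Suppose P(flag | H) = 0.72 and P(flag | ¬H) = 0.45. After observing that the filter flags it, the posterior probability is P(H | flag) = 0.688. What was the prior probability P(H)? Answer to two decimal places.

P(H) = 0.58

Bayes' rule in odds form gives O(H|E) = O(H)·[P(E|H)/P(E|¬H)], hence O(H) = O(H|E)/LR.
Posterior odds = 0.688/(1−0.688) = 2.2051. LR = 0.72/0.45 = 1.6000.
Prior odds = 2.2051/1.6000 = 1.3782, so P(H) = 1.3782/(1+1.3782) ≈ 0.58.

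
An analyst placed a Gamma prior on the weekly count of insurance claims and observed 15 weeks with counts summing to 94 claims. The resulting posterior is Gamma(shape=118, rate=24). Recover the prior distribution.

Gamma–Poisson conjugacy: posterior shape = α + Σxᵢ, posterior rate = β + n.
So α = 118 − 94 = 24 and β = 24 − 15 = 9.

Gamma(shape=24, rate=9)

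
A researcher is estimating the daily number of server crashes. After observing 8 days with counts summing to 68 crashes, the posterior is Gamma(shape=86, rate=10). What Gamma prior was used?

Gamma(shape=18, rate=2)

A Gamma(α, β) prior (rate parametrization) on a Poisson rate with n observations summing to S gives posterior Gamma(α+S, β+n).
So α = 86 − 68 = 18 and β = 10 − 8 = 2.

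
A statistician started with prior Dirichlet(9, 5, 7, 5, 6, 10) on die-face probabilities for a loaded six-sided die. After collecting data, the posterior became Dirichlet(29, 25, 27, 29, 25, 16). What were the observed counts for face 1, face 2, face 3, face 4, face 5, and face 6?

counts (20, 20, 20, 24, 19, 6)

For a Dirichlet(α) prior with multinomial counts c, the posterior is Dirichlet(α + c) componentwise.
Counts are posterior − prior componentwise: 29−9=20, 25−5=20, 27−7=20, 29−5=24, 25−6=19, 16−10=6.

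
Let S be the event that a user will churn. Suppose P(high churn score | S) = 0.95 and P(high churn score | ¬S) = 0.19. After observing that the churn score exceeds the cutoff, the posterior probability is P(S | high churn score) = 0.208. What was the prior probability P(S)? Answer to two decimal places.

In odds form, posterior odds = prior odds × likelihood ratio, so prior odds = posterior odds ÷ LR.
Posterior odds = 0.208/(1−0.208) = 0.2626. LR = 0.95/0.19 = 5.0000.
Prior odds = 0.2626/5.0000 = 0.0525, so P(S) = 0.0525/(1+0.0525) ≈ 0.05.

P(S) = 0.05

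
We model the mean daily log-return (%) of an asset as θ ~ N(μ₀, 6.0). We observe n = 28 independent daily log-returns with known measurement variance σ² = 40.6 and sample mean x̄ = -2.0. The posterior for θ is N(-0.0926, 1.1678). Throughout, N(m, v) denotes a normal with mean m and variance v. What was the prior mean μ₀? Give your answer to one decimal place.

The posterior mean is a precision-weighted average: μ_n = (τ₀μ₀ + τ_data·x̄)/(τ₀+τ_data), with τ₀=1/σ₀² and τ_data=n/σ².
Here τ₀ = 1/6.0 = 0.166667 and τ_data = 28/40.6 = 0.689655, so τ_n = 0.856322.
Rearranging for μ₀: μ₀ = (μ_n·τ_n − τ_data·x̄)/τ₀ = (-0.0926·0.856322 − 0.689655·-2.0) / 0.166667 = 1.300015/0.166667 ≈ 7.8.

μ₀ = 7.8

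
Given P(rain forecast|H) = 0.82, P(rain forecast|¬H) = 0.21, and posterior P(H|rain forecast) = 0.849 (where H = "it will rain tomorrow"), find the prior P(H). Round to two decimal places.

P(H) = 0.59

Bayes' rule in odds form gives O(H|E) = O(H)·[P(E|H)/P(E|¬H)], hence O(H) = O(H|E)/LR.
Posterior odds = 0.849/(1−0.849) = 5.6225. LR = 0.82/0.21 = 3.9048.
Prior odds = 5.6225/3.9048 = 1.4399, so P(H) = 1.4399/(1+1.4399) ≈ 0.59.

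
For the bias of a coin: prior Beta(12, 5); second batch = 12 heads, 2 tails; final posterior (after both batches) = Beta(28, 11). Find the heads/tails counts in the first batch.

Sequential conjugate updates are equivalent to a single update on the pooled data, so total successes = posterior α − prior α and total failures = posterior β − prior β.
Total across both batches: 28−12=16 heads, 11−5=6 tails.
Subtract the second batch: 16−12=4 heads and 6−2=4 tails.

4 heads and 4 tails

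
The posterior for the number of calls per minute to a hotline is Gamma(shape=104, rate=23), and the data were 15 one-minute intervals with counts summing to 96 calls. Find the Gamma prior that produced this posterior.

Gamma(shape=8, rate=8)

A Gamma(α, β) prior (rate parametrization) on a Poisson rate with n observations summing to S gives posterior Gamma(α+S, β+n).
So α = 104 − 96 = 8 and β = 23 − 15 = 8.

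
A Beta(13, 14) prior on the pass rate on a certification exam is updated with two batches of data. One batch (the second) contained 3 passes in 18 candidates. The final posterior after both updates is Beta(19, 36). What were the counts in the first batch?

3 passes and 7 failures

Because Beta–binomial updating is additive in the counts, the combined data contributed (α_post−α_prior, β_post−β_prior) successes and failures.
Total across both batches: 19−13=6 passes, 36−14=22 failures.
Subtract the second batch: 6−3=3 passes and 22−15=7 failures.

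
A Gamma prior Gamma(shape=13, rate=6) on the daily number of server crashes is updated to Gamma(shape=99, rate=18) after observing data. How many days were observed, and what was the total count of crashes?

Gamma–Poisson conjugacy: posterior shape = α + Σxᵢ, posterior rate = β + n.
Matching: Σxᵢ = 99 − 13 = 86 and n = 18 − 6 = 12.

n = 12 days with total 86 crashes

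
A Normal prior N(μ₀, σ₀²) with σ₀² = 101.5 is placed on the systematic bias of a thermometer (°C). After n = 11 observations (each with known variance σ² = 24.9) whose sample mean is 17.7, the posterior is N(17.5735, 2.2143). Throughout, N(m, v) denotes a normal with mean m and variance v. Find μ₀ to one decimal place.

μ₀ = 11.9

The posterior mean is a precision-weighted average: μ_n = (τ₀μ₀ + τ_data·x̄)/(τ₀+τ_data), with τ₀=1/σ₀² and τ_data=n/σ².
Here τ₀ = 1/101.5 = 0.009852 and τ_data = 11/24.9 = 0.441767, so τ_n = 0.451619.
Rearranging for μ₀: μ₀ = (μ_n·τ_n − τ_data·x̄)/τ₀ = (17.5735·0.451619 − 0.441767·17.7) / 0.009852 = 0.117251/0.009852 ≈ 11.9.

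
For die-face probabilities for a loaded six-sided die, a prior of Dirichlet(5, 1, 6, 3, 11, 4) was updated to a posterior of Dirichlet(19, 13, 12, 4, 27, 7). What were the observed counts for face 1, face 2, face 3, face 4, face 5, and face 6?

counts (14, 12, 6, 1, 16, 3)

For a Dirichlet(α) prior with multinomial counts c, the posterior is Dirichlet(α + c) componentwise.
Counts are posterior − prior componentwise: 19−5=14, 13−1=12, 12−6=6, 4−3=1, 27−11=16, 7−4=3.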